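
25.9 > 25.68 True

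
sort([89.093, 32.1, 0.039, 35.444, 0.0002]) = [0.0002, 0.039, 32.1, 35.444, 89.093]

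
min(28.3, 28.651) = 28.3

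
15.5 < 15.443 False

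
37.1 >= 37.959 False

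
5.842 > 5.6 True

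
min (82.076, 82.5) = 82.076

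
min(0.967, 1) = 0.967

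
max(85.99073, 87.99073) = 87.99073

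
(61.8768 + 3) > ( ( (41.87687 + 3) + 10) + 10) False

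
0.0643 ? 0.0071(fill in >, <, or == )>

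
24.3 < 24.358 True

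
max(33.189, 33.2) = 33.2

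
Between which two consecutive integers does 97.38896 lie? 97 and 98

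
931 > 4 True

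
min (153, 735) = 153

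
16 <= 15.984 False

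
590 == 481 False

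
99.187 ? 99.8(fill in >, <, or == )<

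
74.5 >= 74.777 False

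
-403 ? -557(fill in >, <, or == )>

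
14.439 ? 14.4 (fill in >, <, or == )>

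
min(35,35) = 35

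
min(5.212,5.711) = 5.212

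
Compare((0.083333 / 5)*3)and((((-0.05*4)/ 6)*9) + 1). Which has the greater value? ((((-0.05*4)/ 6)*9) + 1)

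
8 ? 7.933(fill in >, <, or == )>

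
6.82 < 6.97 True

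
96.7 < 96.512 False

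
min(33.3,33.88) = 33.3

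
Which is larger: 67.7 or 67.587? 67.7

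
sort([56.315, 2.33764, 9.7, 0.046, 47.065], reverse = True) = [56.315, 47.065, 9.7, 2.33764, 0.046]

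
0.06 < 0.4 True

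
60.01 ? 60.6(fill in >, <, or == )<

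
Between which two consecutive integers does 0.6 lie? 0 and 1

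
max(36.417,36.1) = 36.417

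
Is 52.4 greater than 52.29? Yes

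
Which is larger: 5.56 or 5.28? 5.56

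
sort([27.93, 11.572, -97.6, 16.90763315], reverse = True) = [27.93, 16.90763315, 11.572, -97.6]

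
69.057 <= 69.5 True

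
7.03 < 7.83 True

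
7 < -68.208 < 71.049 False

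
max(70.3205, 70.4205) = 70.4205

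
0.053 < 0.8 True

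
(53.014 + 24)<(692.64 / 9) False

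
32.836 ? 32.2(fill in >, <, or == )>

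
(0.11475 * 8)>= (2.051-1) False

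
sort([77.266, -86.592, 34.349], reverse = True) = [77.266, 34.349, -86.592]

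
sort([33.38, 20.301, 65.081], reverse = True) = [65.081, 33.38, 20.301]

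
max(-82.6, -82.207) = -82.207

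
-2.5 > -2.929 True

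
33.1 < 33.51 True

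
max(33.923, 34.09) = 34.09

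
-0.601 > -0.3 False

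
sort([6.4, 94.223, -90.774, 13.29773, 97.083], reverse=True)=[97.083, 94.223, 13.29773, 6.4, -90.774]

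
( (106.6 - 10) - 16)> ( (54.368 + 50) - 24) True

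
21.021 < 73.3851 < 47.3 False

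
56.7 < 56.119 False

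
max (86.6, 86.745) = 86.745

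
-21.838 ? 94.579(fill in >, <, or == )<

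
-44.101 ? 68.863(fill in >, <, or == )<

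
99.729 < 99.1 False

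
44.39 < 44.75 True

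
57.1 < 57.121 True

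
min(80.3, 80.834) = 80.3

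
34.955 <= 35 True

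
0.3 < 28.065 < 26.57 False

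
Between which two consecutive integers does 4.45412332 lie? 4 and 5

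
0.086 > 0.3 False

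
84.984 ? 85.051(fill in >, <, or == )<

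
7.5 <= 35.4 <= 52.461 True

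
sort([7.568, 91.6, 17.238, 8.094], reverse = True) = [91.6, 17.238, 8.094, 7.568]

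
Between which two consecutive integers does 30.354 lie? 30 and 31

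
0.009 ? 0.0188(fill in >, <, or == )<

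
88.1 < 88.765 True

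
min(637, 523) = 523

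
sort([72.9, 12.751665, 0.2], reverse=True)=[72.9, 12.751665, 0.2]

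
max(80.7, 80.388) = 80.7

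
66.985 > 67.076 False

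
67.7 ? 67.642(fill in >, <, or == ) >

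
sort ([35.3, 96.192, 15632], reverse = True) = [15632, 96.192, 35.3]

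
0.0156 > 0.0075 True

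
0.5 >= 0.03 True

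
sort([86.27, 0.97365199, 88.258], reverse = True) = [88.258, 86.27, 0.97365199]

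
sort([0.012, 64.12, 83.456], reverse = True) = [83.456, 64.12, 0.012]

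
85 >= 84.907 True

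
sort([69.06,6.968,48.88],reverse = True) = [69.06,48.88,6.968]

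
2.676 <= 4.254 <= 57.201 True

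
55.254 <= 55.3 True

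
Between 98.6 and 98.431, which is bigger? 98.6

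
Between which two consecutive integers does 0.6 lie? 0 and 1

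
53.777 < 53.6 False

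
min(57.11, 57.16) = 57.11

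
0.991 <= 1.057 True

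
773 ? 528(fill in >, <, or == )>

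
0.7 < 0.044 False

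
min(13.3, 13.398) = 13.3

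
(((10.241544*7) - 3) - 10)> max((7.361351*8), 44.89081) False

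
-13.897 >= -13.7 False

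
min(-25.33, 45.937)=-25.33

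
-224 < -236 False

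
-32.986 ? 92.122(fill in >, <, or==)<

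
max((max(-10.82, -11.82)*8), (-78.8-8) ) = -86.56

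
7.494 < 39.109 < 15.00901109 False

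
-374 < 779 True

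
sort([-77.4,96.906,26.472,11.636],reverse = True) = [96.906,26.472,11.636,-77.4]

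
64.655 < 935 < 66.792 False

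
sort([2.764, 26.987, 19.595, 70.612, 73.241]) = [2.764, 19.595, 26.987, 70.612, 73.241]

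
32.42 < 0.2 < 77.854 False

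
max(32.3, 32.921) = 32.921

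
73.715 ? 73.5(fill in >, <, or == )>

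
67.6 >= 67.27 True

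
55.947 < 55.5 False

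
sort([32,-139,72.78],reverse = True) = [72.78,32,-139]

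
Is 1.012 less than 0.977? No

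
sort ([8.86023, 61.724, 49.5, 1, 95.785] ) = [1, 8.86023, 49.5, 61.724, 95.785]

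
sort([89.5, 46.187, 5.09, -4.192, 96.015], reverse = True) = [96.015, 89.5, 46.187, 5.09, -4.192]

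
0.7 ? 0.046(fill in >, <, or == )>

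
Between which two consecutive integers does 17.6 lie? 17 and 18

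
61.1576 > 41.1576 True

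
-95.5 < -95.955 False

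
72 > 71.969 True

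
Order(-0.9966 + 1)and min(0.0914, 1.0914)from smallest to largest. (-0.9966 + 1), min(0.0914, 1.0914)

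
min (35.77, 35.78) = 35.77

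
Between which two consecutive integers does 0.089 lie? 0 and 1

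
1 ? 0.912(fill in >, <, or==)>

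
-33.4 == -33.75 False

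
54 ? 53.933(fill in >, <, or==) >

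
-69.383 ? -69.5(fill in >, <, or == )>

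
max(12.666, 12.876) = 12.876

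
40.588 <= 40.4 False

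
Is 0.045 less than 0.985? Yes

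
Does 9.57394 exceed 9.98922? No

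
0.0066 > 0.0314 False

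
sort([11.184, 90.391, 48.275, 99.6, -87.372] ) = [-87.372, 11.184, 48.275, 90.391, 99.6]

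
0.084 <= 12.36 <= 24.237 True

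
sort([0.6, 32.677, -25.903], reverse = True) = [32.677, 0.6, -25.903]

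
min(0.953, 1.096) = 0.953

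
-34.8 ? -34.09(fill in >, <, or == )<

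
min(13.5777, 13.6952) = 13.5777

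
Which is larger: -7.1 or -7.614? -7.1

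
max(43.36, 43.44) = 43.44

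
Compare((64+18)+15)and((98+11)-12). They are equal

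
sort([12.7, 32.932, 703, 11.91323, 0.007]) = [0.007, 11.91323, 12.7, 32.932, 703]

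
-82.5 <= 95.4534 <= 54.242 False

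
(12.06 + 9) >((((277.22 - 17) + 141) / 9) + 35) False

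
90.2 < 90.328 True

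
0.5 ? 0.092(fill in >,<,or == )>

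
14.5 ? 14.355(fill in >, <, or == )>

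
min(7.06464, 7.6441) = 7.06464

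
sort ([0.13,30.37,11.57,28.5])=[0.13,11.57,28.5,30.37]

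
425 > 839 False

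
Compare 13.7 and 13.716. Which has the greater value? 13.716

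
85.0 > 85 False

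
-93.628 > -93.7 True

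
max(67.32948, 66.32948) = 67.32948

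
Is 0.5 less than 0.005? No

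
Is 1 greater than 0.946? Yes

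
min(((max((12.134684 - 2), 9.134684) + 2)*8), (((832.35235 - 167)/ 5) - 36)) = 97.07047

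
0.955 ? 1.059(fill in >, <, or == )<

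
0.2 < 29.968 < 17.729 False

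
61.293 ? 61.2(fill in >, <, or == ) >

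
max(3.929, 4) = 4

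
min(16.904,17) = 16.904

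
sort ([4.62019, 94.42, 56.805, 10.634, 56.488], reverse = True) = [94.42, 56.805, 56.488, 10.634, 4.62019]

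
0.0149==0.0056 False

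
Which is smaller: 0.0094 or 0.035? 0.0094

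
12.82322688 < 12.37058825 False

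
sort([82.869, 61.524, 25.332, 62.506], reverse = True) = [82.869, 62.506, 61.524, 25.332]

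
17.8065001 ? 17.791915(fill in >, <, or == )>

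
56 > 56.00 False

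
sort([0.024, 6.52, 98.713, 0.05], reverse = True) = [98.713, 6.52, 0.05, 0.024]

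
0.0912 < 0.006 False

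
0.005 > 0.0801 False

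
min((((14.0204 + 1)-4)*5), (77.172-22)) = 55.102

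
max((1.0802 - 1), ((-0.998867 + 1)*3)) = 0.0802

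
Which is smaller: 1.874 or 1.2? 1.2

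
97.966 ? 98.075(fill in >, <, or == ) <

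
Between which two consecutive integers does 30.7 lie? 30 and 31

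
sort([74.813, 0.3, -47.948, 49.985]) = [-47.948, 0.3, 49.985, 74.813]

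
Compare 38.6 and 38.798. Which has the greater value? 38.798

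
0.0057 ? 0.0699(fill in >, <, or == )<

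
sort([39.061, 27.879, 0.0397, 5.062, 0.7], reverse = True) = [39.061, 27.879, 5.062, 0.7, 0.0397]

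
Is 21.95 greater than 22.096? No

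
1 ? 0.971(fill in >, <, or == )>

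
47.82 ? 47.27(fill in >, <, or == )>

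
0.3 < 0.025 False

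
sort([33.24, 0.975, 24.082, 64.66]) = [0.975, 24.082, 33.24, 64.66]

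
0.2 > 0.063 True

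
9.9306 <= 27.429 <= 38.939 True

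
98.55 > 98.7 False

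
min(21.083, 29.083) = 21.083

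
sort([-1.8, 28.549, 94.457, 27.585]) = [-1.8, 27.585, 28.549, 94.457]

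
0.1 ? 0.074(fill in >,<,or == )>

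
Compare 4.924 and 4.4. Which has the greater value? 4.924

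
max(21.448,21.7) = 21.7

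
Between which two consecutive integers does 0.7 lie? 0 and 1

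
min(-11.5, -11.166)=-11.5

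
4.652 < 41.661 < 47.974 True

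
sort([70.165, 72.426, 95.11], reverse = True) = [95.11, 72.426, 70.165]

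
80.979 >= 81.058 False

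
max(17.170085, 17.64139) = 17.64139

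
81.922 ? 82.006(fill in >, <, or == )<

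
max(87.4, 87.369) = 87.4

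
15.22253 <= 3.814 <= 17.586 False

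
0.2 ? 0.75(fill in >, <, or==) <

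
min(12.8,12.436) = 12.436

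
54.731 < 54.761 True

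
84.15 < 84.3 True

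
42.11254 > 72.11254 False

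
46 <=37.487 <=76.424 False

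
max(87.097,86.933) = 87.097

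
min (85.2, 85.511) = 85.2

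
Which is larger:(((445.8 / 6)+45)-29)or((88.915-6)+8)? ((88.915-6)+8)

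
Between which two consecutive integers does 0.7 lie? 0 and 1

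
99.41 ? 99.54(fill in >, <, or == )<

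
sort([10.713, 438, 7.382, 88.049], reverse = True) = [438, 88.049, 10.713, 7.382]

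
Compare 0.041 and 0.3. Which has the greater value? 0.3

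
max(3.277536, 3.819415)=3.819415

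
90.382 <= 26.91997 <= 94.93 False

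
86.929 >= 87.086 False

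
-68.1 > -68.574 True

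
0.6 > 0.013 True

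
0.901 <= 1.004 True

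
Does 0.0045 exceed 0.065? No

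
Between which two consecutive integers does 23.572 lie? 23 and 24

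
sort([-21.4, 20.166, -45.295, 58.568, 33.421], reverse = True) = [58.568, 33.421, 20.166, -21.4, -45.295]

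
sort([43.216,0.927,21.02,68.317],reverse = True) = [68.317,43.216,21.02,0.927]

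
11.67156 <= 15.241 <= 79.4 True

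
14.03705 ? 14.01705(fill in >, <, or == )>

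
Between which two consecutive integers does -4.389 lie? -5 and -4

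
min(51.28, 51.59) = 51.28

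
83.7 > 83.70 False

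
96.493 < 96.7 True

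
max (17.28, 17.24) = 17.28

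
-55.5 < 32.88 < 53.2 True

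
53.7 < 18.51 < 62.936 False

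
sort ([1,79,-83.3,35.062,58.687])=[-83.3,1,35.062,58.687,79]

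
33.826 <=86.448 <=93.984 True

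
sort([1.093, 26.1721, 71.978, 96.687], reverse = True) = [96.687, 71.978, 26.1721, 1.093]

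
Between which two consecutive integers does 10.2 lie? 10 and 11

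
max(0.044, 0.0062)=0.044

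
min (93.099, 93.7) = 93.099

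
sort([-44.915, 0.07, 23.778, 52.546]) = [-44.915, 0.07, 23.778, 52.546]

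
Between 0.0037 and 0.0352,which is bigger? 0.0352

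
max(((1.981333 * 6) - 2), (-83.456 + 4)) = 9.887998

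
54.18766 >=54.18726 True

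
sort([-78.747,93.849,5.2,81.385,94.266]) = [-78.747,5.2,81.385,93.849,94.266]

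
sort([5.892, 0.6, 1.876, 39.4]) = [0.6, 1.876, 5.892, 39.4]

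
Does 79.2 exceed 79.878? No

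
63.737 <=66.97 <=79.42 True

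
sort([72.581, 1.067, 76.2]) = [1.067, 72.581, 76.2]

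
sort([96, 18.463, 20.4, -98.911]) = [-98.911, 18.463, 20.4, 96]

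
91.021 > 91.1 False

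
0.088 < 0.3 True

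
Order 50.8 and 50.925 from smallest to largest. 50.8, 50.925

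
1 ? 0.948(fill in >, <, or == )>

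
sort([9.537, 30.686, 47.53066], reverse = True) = [47.53066, 30.686, 9.537]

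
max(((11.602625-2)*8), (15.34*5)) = 76.821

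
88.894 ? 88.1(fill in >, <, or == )>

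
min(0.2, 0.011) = 0.011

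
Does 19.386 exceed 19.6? No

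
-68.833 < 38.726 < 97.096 True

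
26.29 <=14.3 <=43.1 False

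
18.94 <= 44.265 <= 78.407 True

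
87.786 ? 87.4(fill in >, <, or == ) >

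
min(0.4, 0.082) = 0.082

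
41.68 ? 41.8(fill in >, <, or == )<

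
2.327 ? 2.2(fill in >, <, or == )>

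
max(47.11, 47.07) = 47.11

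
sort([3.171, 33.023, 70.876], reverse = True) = [70.876, 33.023, 3.171]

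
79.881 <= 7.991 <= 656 False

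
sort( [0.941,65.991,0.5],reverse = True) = [65.991,0.941,0.5]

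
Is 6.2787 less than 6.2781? No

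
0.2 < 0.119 False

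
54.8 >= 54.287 True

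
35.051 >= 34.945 True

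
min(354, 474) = 354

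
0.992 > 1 False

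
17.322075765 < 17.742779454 True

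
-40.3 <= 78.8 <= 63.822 False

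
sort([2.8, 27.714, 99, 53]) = [2.8, 27.714, 53, 99]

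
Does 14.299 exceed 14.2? Yes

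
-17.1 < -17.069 True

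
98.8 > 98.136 True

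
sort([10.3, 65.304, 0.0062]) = [0.0062, 10.3, 65.304]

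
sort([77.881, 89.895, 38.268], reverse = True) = [89.895, 77.881, 38.268]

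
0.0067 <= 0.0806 True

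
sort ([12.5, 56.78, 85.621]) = [12.5, 56.78, 85.621]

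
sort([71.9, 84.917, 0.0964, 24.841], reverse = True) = [84.917, 71.9, 24.841, 0.0964]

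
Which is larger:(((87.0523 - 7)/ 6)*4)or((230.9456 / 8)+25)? ((230.9456 / 8)+25)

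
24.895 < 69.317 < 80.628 True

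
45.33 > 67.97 False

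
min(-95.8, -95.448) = -95.8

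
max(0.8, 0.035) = 0.8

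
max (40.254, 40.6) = 40.6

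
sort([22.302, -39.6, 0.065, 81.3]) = [-39.6, 0.065, 22.302, 81.3]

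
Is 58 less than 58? No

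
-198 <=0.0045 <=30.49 True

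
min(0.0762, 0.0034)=0.0034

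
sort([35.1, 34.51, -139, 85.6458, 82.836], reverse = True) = [85.6458, 82.836, 35.1, 34.51, -139]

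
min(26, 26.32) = 26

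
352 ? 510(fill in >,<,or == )<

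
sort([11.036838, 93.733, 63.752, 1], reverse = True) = [93.733, 63.752, 11.036838, 1]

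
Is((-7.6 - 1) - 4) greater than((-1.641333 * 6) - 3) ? Yes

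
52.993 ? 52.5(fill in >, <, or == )>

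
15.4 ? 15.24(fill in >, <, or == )>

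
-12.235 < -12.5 False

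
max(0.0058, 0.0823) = 0.0823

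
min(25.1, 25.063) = 25.063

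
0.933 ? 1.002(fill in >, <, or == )<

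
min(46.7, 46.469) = 46.469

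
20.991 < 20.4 False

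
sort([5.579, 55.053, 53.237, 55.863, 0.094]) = [0.094, 5.579, 53.237, 55.053, 55.863]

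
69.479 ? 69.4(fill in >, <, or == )>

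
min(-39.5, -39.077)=-39.5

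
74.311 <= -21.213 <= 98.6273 False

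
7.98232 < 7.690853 False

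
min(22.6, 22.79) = 22.6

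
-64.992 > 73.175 False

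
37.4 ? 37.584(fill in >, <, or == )<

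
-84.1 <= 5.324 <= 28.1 True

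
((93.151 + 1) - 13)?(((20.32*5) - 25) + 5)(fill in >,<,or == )<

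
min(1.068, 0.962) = 0.962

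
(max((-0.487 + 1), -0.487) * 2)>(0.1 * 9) True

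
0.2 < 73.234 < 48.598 False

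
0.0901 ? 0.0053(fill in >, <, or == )>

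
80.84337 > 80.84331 True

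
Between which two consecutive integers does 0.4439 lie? 0 and 1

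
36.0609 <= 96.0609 True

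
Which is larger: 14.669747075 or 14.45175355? 14.669747075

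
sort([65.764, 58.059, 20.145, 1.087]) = [1.087, 20.145, 58.059, 65.764]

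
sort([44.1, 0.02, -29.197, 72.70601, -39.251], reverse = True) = [72.70601, 44.1, 0.02, -29.197, -39.251]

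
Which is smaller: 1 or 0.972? 0.972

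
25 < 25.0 False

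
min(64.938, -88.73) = -88.73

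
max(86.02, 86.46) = 86.46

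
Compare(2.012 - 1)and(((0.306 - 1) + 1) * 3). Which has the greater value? (2.012 - 1)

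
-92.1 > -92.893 True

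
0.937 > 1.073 False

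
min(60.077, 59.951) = 59.951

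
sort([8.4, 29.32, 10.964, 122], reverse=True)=[122, 29.32, 10.964, 8.4]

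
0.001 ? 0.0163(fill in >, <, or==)<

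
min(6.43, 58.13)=6.43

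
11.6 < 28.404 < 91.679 True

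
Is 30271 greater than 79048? No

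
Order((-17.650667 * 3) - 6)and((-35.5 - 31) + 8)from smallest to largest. ((-17.650667 * 3) - 6), ((-35.5 - 31) + 8)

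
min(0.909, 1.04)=0.909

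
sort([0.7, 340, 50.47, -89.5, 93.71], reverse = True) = [340, 93.71, 50.47, 0.7, -89.5]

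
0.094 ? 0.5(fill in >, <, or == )<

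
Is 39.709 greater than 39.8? No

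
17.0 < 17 False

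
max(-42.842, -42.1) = -42.1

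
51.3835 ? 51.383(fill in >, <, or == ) >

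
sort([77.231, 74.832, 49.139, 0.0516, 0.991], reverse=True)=[77.231, 74.832, 49.139, 0.991, 0.0516]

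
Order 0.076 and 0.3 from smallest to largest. 0.076, 0.3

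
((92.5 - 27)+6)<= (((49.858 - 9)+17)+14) True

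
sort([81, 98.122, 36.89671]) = [36.89671, 81, 98.122]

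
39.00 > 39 False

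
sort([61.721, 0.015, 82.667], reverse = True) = [82.667, 61.721, 0.015]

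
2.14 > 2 True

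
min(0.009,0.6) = 0.009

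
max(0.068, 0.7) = 0.7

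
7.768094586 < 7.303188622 False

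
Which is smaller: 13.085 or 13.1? 13.085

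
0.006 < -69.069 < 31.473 False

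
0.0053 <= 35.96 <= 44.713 True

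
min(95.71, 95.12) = 95.12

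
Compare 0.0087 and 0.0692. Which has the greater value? 0.0692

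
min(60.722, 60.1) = 60.1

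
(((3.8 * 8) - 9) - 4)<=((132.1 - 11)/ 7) False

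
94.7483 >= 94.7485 False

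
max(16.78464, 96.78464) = 96.78464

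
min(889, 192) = 192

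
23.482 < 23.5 True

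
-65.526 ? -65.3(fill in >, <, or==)<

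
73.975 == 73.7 False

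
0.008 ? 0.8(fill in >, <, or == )<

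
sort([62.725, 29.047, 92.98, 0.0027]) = [0.0027, 29.047, 62.725, 92.98]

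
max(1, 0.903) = 1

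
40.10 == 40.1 True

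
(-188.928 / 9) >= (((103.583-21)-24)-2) False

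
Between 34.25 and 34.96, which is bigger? 34.96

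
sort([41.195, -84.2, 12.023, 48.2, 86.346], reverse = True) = [86.346, 48.2, 41.195, 12.023, -84.2]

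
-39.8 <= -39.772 True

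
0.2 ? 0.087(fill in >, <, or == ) >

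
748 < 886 True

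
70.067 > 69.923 True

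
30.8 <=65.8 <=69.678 True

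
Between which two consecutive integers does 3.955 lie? 3 and 4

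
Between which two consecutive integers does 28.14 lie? 28 and 29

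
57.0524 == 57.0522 False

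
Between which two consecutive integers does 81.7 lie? 81 and 82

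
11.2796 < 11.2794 False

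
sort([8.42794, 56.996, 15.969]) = [8.42794, 15.969, 56.996]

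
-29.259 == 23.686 False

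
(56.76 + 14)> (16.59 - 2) True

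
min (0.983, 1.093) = 0.983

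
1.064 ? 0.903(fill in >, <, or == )>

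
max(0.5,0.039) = 0.5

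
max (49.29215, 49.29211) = 49.29215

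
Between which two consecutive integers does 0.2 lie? 0 and 1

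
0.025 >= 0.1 False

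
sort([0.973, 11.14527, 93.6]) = [0.973, 11.14527, 93.6]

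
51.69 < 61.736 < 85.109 True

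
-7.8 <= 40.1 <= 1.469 False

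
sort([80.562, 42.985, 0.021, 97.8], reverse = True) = [97.8, 80.562, 42.985, 0.021]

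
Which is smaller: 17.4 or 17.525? 17.4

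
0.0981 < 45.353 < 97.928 True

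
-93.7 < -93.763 False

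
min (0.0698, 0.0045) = 0.0045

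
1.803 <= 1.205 False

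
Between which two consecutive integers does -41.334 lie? -42 and -41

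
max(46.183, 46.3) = 46.3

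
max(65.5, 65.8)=65.8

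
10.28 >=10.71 False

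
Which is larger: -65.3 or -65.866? -65.3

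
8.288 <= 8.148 False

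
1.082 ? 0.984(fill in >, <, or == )>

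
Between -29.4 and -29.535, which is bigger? -29.4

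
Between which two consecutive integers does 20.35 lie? 20 and 21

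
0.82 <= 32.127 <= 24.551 False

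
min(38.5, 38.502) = 38.5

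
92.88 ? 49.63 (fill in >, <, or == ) >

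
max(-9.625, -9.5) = -9.5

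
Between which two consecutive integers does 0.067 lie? 0 and 1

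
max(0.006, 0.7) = 0.7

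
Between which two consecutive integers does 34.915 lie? 34 and 35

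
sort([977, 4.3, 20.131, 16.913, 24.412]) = [4.3, 16.913, 20.131, 24.412, 977]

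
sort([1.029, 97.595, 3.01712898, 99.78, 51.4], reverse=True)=[99.78, 97.595, 51.4, 3.01712898, 1.029]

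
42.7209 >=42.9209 False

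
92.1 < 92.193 True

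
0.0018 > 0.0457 False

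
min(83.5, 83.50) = 83.5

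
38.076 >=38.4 False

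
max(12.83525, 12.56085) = 12.83525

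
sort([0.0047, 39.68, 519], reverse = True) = [519, 39.68, 0.0047]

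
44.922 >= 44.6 True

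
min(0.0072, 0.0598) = 0.0072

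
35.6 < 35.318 False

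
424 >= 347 True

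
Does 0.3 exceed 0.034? Yes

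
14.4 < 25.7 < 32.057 True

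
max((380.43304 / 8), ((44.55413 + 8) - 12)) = 47.55413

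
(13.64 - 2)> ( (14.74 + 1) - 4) False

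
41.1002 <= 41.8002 True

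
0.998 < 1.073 True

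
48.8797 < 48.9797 True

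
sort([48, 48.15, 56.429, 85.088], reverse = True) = [85.088, 56.429, 48.15, 48]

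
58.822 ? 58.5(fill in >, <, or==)>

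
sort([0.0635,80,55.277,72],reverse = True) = [80,72,55.277,0.0635]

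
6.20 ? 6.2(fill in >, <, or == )==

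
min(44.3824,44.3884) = 44.3824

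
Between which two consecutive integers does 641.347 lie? 641 and 642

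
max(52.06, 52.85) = 52.85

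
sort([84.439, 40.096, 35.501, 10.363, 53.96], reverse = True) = [84.439, 53.96, 40.096, 35.501, 10.363]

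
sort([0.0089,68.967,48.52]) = [0.0089,48.52,68.967]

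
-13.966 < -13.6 True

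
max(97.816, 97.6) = 97.816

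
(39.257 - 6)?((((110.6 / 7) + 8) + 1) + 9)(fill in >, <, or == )<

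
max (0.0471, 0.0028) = 0.0471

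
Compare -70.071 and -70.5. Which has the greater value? -70.071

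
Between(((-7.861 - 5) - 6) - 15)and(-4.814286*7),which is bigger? (-4.814286*7)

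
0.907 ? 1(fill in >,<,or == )<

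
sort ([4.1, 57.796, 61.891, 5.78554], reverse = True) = [61.891, 57.796, 5.78554, 4.1]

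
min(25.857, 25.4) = 25.4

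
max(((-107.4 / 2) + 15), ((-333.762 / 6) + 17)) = -38.627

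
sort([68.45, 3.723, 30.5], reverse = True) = [68.45, 30.5, 3.723]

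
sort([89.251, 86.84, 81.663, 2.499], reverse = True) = [89.251, 86.84, 81.663, 2.499]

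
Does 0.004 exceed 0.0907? No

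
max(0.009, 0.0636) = 0.0636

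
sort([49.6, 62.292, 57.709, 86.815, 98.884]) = [49.6, 57.709, 62.292, 86.815, 98.884]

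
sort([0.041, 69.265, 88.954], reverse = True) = [88.954, 69.265, 0.041]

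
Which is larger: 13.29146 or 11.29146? 13.29146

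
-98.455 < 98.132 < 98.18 True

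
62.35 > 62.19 True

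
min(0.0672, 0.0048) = 0.0048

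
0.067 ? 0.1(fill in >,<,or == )<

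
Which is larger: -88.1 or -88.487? -88.1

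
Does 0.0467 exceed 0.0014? Yes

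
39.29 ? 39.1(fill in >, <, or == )>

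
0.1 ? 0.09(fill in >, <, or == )>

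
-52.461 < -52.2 True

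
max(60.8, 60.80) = 60.80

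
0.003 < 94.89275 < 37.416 False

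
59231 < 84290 True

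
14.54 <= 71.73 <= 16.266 False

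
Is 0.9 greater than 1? No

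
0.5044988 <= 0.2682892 False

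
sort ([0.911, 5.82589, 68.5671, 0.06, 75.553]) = [0.06, 0.911, 5.82589, 68.5671, 75.553]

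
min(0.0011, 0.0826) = 0.0011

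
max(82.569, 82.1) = 82.569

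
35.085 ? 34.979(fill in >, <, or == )>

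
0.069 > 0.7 False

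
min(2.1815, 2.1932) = 2.1815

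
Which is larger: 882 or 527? 882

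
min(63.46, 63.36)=63.36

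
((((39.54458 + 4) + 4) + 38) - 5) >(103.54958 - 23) False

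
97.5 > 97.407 True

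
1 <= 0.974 False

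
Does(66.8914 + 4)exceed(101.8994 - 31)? No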